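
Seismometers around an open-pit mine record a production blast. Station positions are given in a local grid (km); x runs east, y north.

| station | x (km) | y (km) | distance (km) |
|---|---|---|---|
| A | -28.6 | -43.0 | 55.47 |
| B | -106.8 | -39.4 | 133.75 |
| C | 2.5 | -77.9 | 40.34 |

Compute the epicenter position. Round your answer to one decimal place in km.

Circle about each station: (x + 28.6)² + (y + 43.0)² = 55.47²; (x + 106.8)² + (y + 39.4)² = 133.75²; (x − 2.5)² + (y + 77.9)² = 40.34².
Subtracting the A equation from the B and C equations removes the quadratic terms:
-156.4 x + 7.2 y = -4520.50
62.2 x − 69.8 y = 4857.31
Solving the 2×2 system: x ≈ 26.8, y ≈ -45.7 km.
Check against A (with the unrounded x, y): √((x + 28.6)²+(y + 43.0)²) = 55.47 ≈ 55.47 km. ✓

(26.8, -45.7)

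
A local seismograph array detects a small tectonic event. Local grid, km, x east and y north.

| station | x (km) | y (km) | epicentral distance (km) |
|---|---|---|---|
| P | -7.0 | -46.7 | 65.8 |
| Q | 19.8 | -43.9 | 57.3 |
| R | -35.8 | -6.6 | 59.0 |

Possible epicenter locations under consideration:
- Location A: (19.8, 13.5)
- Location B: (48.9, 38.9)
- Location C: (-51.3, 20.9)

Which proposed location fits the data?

For each candidate, compare |candidate − station| to the reported distance:
Location A: residuals P 0.1, Q 0.1, R 0.1 → max 0.1 km
Location B: residuals P 36.4, Q 30.5, R 37.1 → max 37.1 km
Location C: residuals P 15.0, Q 38.9, R 27.4 → max 38.9 km
Only Location A has all residuals ≈ 0.

Location A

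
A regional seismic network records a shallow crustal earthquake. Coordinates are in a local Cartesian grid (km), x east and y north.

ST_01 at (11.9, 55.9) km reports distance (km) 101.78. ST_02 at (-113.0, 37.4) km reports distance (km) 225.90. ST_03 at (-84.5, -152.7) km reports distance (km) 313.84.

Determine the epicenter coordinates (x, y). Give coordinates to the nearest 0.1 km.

Circle about each station: (x − 11.9)² + (y − 55.9)² = 101.78²; (x + 113.0)² + (y − 37.4)² = 225.90²; (x + 84.5)² + (y + 152.7)² = 313.84².
Subtracting the ST_01 equation from the ST_02 and ST_03 equations removes the quadratic terms:
-249.8 x − 37.0 y = -29770.30
-192.8 x − 417.2 y = -60945.26
Solving the 2×2 system: x ≈ 104.7, y ≈ 97.7 km.

x ≈ 104.7 km, y ≈ 97.7 km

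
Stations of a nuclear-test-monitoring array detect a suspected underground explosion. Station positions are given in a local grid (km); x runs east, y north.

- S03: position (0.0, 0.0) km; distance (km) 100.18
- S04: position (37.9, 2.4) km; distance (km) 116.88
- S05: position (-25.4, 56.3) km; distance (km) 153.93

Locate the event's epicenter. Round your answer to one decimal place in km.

Circle about each station: x² + y² = 100.18²; (x − 37.9)² + (y − 2.4)² = 116.88²; (x + 25.4)² + (y − 56.3)² = 153.93².
Subtracting the S03 equation from the S04 and S05 equations removes the quadratic terms:
75.8 x + 4.8 y = -2182.73
-50.8 x + 112.6 y = -9843.56
Solving the 2×2 system: x ≈ -22.6, y ≈ -97.6 km.
Check against S03 (with the unrounded x, y): √(x²+y²) = 100.21 ≈ 100.18 km. ✓

(-22.6, -97.6)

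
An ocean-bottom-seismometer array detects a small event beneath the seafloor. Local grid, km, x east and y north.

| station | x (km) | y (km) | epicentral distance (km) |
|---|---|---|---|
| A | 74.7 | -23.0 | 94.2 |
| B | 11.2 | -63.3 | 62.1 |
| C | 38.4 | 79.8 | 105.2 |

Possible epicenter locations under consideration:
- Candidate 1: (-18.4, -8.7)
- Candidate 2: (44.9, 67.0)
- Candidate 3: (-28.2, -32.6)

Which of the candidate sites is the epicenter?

Candidate 1

For each candidate, compare |candidate − station| to the reported distance:
Candidate 1: residuals A 0.0, B 0.0, C 0.0 → max 0.0 km
Candidate 2: residuals A 0.6, B 72.5, C 90.8 → max 90.8 km
Candidate 3: residuals A 9.1, B 12.2, C 25.4 → max 25.4 km
Only Candidate 1 has all residuals ≈ 0.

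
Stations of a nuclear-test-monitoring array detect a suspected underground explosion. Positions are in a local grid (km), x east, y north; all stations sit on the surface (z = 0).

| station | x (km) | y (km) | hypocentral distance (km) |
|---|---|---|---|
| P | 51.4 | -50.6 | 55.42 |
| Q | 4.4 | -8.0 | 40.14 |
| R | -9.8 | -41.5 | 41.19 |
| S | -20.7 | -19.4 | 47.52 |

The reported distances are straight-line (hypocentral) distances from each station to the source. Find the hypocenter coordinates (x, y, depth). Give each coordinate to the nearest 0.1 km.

Each station gives a sphere (x−x_i)² + (y−y_i)² + z² = d_i² (stations at z=0).
Subtracting the P sphere from Q and R: z² cancels, leaving linear equations in x and y:
-94.0 x + 85.2 y = -3658.80
-122.4 x + 18.2 y = -2009.27
Solving: x ≈ 11.999, y ≈ -29.706 km (keep extra digits for the depth step; rounded: 12.0, -29.7).
Then from the P sphere: z² = 55.42² − (x − 51.4)² − (y + 50.6)² with x = 11.999, y = -29.706, so z ≈ 32.900 ≈ 32.9 km.
Check against S (with the unrounded solution): distance 47.52 ≈ 47.52 km. ✓

x ≈ 12.0 km, y ≈ -29.7 km, depth ≈ 32.9 km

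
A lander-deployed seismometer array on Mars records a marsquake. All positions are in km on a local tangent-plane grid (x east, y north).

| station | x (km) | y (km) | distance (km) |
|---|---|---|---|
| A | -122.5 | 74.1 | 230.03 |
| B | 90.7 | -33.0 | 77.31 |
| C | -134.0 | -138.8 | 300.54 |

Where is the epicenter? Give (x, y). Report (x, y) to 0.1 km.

Circle about each station: (x + 122.5)² + (y − 74.1)² = 230.03²; (x − 90.7)² + (y + 33.0)² = 77.31²; (x + 134.0)² + (y + 138.8)² = 300.54².
Subtracting pairs of circle equations eliminates x²+y² and gives linear equations (the radical axes):
426.4 x − 214.2 y = 35755.39
-23.0 x − 425.8 y = -20686.11
Solving the 2×2 system: x ≈ 105.4, y ≈ 42.9 km.
Check against A (with the unrounded x, y): √((x + 122.5)²+(y − 74.1)²) = 230.03 ≈ 230.03 km. ✓

105.4 km east, 42.9 km north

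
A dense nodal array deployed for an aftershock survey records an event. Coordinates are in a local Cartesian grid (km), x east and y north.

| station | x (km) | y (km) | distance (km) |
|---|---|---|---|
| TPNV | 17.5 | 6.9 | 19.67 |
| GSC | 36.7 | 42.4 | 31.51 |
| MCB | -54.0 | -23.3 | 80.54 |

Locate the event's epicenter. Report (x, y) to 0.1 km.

Circle about each station: (x − 17.5)² + (y − 6.9)² = 19.67²; (x − 36.7)² + (y − 42.4)² = 31.51²; (x + 54.0)² + (y + 23.3)² = 80.54².
Subtracting the TPNV equation from the GSC and MCB equations removes the quadratic terms:
38.4 x + 71.0 y = 2184.82
-143.0 x − 60.4 y = -2994.75
Solving the 2×2 system: x ≈ 10.3, y ≈ 25.2 km.
Check against TPNV (with the unrounded x, y): √((x − 17.5)²+(y − 6.9)²) = 19.67 ≈ 19.67 km. ✓

x ≈ 10.3 km, y ≈ 25.2 km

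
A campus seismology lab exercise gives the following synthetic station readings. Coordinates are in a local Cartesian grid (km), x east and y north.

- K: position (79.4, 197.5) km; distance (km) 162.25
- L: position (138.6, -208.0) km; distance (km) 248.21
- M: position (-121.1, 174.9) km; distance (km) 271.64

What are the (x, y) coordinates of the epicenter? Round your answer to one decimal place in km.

114.1 km east, 39.0 km north

Circle about each station: (x − 79.4)² + (y − 197.5)² = 162.25²; (x − 138.6)² + (y + 208.0)² = 248.21²; (x + 121.1)² + (y − 174.9)² = 271.64².
Subtracting pairs of circle equations eliminates x²+y² and gives linear equations (the radical axes):
118.4 x − 811.0 y = -18119.79
-401.0 x − 45.2 y = -47518.62
Solving the 2×2 system: x ≈ 114.1, y ≈ 39.0 km.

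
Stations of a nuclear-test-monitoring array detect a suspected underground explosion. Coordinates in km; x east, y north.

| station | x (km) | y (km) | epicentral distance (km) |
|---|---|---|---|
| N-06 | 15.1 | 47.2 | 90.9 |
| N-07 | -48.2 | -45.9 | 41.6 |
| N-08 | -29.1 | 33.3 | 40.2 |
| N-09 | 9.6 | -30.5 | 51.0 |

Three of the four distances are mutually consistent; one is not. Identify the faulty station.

N-06

Solve using three stations at a time. Using N-07, N-08, N-09 (subtract circle equations pairwise → linear system) gives (x, y) ≈ (-35.3, -6.4).
Distances from that point to each station vs reported:
  N-06: calculated 73.6 vs reported 90.9 → residual 17.3 km
  N-07: calculated 41.6 vs reported 41.6 → residual 0.0 km
  N-08: calculated 40.2 vs reported 40.2 → residual 0.0 km
  N-09: calculated 51.0 vs reported 51.0 → residual 0.0 km
N-07, N-08, N-09 are mutually consistent (residuals ≈ 0); N-06 is off by 17.3 km.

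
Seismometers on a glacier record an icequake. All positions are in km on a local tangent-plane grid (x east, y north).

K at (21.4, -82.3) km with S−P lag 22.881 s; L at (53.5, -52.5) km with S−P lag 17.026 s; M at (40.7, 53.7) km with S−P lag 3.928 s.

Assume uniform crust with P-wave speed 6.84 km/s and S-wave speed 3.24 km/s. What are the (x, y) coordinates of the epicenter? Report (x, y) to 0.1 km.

Distance from S−P lag: d = Δt · v_P v_S / (v_P − v_S) = Δt · (6.84·3.24)/(6.84−3.24) ≈ 6.1560·Δt.
So d_K = 140.86, d_L = 104.81, d_M = 24.18 km.
Circle about each station: (x − 21.4)² + (y + 82.3)² = 140.86²; (x − 53.5)² + (y + 52.5)² = 104.81²; (x − 40.7)² + (y − 53.7)² = 24.18².
Subtracting the K equation from the L and M equations removes the quadratic terms:
64.2 x + 59.6 y = 7243.65
38.6 x + 272.0 y = 16565.80
Solving the 2×2 system: x ≈ 64.8, y ≈ 51.7 km.
Check against K (with the unrounded x, y): √((x − 21.4)²+(y + 82.3)²) = 140.87 ≈ 140.86 km. ✓

x ≈ 64.8 km, y ≈ 51.7 km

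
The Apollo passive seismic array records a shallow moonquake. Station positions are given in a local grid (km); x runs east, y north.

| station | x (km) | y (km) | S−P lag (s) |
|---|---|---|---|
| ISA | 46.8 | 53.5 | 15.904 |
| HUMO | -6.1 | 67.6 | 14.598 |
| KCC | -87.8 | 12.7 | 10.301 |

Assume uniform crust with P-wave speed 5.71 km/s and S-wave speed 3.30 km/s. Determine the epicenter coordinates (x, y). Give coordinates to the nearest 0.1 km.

Distance from S−P lag: d = Δt · v_P v_S / (v_P − v_S) = Δt · (5.71·3.30)/(5.71−3.30) ≈ 7.8187·Δt.
So d_ISA = 124.35, d_HUMO = 114.14, d_KCC = 80.54 km.
Circle about each station: (x − 46.8)² + (y − 53.5)² = 124.35²; (x + 6.1)² + (y − 67.6)² = 114.14²; (x + 87.8)² + (y − 12.7)² = 80.54².
Subtracting the ISA equation from the HUMO and KCC equations removes the quadratic terms:
-105.8 x + 28.2 y = 1989.46
-269.2 x − 81.6 y = 11793.87
Solving the 2×2 system: x ≈ -30.5, y ≈ -43.9 km.

(-30.5, -43.9)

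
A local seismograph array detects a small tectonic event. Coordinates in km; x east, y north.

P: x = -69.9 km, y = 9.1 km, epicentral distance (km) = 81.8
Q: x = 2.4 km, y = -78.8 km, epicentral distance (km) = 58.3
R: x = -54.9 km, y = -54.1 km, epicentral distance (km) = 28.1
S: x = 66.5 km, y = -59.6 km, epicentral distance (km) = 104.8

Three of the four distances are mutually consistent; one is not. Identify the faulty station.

Solve using three stations at a time. Using Q, R, S (subtract circle equations pairwise → linear system) gives (x, y) ≈ (-35.2, -34.3).
Distances from that point to each station vs reported:
  P: calculated 55.6 vs reported 81.8 → residual 26.2 km
  Q: calculated 58.2 vs reported 58.3 → residual 0.1 km
  R: calculated 28.0 vs reported 28.1 → residual 0.1 km
  S: calculated 104.8 vs reported 104.8 → residual 0.0 km
Q, R, S are mutually consistent (residuals ≈ 0); P is off by 26.2 km.

P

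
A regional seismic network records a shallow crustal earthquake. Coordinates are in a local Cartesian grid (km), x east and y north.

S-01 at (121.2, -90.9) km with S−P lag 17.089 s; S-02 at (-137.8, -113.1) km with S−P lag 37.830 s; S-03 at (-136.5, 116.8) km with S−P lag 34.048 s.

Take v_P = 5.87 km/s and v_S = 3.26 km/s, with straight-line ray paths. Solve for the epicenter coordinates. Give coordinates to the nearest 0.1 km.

(98.4, 32.3)

Distance from S−P lag: d = Δt · v_P v_S / (v_P − v_S) = Δt · (5.87·3.26)/(5.87−3.26) ≈ 7.3319·Δt.
So d_S-01 = 125.29, d_S-02 = 277.36, d_S-03 = 249.64 km.
Circle about each station: (x − 121.2)² + (y + 90.9)² = 125.29²; (x + 137.8)² + (y + 113.1)² = 277.36²; (x + 136.5)² + (y − 116.8)² = 249.64².
Subtracting the S-01 equation from the S-02 and S-03 equations removes the quadratic terms:
-518.0 x − 44.4 y = -52402.79
-515.4 x + 415.4 y = -37300.31
Solving the 2×2 system: x ≈ 98.4, y ≈ 32.3 km.
Check against S-01 (with the unrounded x, y): √((x − 121.2)²+(y + 90.9)²) = 125.28 ≈ 125.29 km. ✓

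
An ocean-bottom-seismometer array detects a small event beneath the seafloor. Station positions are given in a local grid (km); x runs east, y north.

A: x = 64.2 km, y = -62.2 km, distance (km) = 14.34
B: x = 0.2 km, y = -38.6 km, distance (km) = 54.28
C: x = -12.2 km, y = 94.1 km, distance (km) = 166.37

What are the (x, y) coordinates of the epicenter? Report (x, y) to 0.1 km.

Circle about each station: (x − 64.2)² + (y + 62.2)² = 14.34²; (x − 0.2)² + (y + 38.6)² = 54.28²; (x + 12.2)² + (y − 94.1)² = 166.37².
Subtracting pairs of circle equations eliminates x²+y² and gives linear equations (the radical axes):
-128.0 x + 47.2 y = -9241.16
-152.8 x + 312.6 y = -26460.17
Solving the 2×2 system: x ≈ 50.0, y ≈ -60.2 km.

50.0 km east, -60.2 km north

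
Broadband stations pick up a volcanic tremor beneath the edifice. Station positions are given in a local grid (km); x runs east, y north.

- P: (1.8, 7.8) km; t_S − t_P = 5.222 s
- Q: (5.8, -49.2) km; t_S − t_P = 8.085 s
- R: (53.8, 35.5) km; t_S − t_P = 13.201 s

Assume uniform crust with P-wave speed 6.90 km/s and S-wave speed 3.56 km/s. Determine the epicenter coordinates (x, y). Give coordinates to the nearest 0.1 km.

x ≈ -34.3 km, y ≈ -5.3 km

Distance from S−P lag: d = Δt · v_P v_S / (v_P − v_S) = Δt · (6.90·3.56)/(6.90−3.56) ≈ 7.3545·Δt.
So d_P = 38.41, d_Q = 59.46, d_R = 97.09 km.
Circle about each station: (x − 1.8)² + (y − 7.8)² = 38.41²; (x − 5.8)² + (y + 49.2)² = 59.46²; (x − 53.8)² + (y − 35.5)² = 97.09².
Subtracting the P equation from the Q and R equations removes the quadratic terms:
8.0 x − 114.0 y = 330.04
104.0 x + 55.4 y = -3860.53
Solving the 2×2 system: x ≈ -34.3, y ≈ -5.3 km.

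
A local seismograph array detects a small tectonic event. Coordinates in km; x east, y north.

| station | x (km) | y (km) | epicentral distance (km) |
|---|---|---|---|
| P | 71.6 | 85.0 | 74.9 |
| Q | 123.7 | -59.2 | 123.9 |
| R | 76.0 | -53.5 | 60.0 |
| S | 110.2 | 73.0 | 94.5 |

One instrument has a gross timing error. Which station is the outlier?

R

Solve using three stations at a time. Using P, Q, S (subtract circle equations pairwise → linear system) gives (x, y) ≈ (30.3, 22.3).
Distances from that point to each station vs reported:
  P: calculated 75.1 vs reported 74.9 → residual 0.2 km
  Q: calculated 124.0 vs reported 123.9 → residual 0.1 km
  R: calculated 88.6 vs reported 60.0 → residual 28.6 km
  S: calculated 94.6 vs reported 94.5 → residual 0.1 km
P, Q, S are mutually consistent (residuals ≈ 0); R is off by 28.6 km.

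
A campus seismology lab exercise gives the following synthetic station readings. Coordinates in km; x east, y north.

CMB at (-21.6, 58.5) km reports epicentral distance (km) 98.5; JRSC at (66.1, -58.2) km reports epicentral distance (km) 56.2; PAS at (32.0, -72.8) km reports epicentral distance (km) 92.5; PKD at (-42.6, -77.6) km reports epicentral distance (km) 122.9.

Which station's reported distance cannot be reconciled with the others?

PAS

Solve using three stations at a time. Using CMB, JRSC, PKD (subtract circle equations pairwise → linear system) gives (x, y) ≈ (55.1, -3.2).
Distances from that point to each station vs reported:
  CMB: calculated 98.5 vs reported 98.5 → residual 0.0 km
  JRSC: calculated 56.1 vs reported 56.2 → residual 0.1 km
  PAS: calculated 73.4 vs reported 92.5 → residual 19.1 km
  PKD: calculated 122.9 vs reported 122.9 → residual 0.0 km
CMB, JRSC, PKD are mutually consistent (residuals ≈ 0); PAS is off by 19.1 km.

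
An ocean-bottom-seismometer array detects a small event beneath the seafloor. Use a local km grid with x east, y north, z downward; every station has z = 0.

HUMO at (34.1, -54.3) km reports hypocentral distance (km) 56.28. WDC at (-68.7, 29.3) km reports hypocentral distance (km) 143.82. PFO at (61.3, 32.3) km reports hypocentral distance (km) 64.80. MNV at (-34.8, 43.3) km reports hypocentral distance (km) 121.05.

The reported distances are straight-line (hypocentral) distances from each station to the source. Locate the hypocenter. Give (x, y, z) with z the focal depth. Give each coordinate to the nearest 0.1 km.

Each station gives a sphere (x−x_i)² + (y−y_i)² + z² = d_i² (stations at z=0).
Subtracting the HUMO sphere from WDC and PFO: z² cancels, leaving linear equations in x and y:
-205.6 x + 167.2 y = -16049.87
54.4 x + 173.2 y = -341.92
Solving: x ≈ 60.902, y ≈ -21.103 km (keep extra digits for the depth step; rounded: 60.9, -21.1).
Then from the HUMO sphere: z² = 56.28² − (x − 34.1)² − (y + 54.3)² with x = 60.902, y = -21.103, so z ≈ 36.702 ≈ 36.7 km.

x ≈ 60.9 km, y ≈ -21.1 km, depth ≈ 36.7 km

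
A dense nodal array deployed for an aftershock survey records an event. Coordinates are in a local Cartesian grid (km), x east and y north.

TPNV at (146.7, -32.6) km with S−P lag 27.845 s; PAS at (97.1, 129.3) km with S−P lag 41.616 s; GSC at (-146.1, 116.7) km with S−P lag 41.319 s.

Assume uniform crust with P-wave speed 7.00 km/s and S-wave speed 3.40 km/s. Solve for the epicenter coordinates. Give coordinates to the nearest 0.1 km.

Distance from S−P lag: d = Δt · v_P v_S / (v_P − v_S) = Δt · (7.00·3.40)/(7.00−3.40) ≈ 6.6111·Δt.
So d_TPNV = 184.09, d_PAS = 275.13, d_GSC = 273.16 km.
Circle about each station: (x − 146.7)² + (y + 32.6)² = 184.09²; (x − 97.1)² + (y − 129.3)² = 275.13²; (x + 146.1)² + (y − 116.7)² = 273.16².
Subtracting pairs of circle equations eliminates x²+y² and gives linear equations (the radical axes):
-99.2 x + 323.8 y = -38244.14
-585.6 x + 298.6 y = -28346.81
Solving the 2×2 system: x ≈ -14.0, y ≈ -122.4 km.
Check against TPNV (with the unrounded x, y): √((x − 146.7)²+(y + 32.6)²) = 184.09 ≈ 184.09 km. ✓

-14.0 km east, -122.4 km north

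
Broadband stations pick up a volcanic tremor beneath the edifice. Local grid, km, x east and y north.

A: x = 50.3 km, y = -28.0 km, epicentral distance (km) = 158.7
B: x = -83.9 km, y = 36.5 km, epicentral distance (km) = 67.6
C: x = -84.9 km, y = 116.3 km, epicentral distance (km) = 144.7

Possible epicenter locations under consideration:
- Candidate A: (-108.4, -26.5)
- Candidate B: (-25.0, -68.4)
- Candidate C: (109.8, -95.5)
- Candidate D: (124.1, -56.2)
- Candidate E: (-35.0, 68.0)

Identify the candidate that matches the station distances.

For each candidate, compare |candidate − station| to the reported distance:
Candidate A: residuals A 0.0, B 0.0, C 0.0 → max 0.0 km
Candidate B: residuals A 73.2, B 52.7, C 49.5 → max 73.2 km
Candidate C: residuals A 68.7, B 166.8, C 143.0 → max 166.8 km
Candidate D: residuals A 79.7, B 160.1, C 126.3 → max 160.1 km
Candidate E: residuals A 30.3, B 9.4, C 75.3 → max 75.3 km
Only Candidate A has all residuals ≈ 0.

Candidate A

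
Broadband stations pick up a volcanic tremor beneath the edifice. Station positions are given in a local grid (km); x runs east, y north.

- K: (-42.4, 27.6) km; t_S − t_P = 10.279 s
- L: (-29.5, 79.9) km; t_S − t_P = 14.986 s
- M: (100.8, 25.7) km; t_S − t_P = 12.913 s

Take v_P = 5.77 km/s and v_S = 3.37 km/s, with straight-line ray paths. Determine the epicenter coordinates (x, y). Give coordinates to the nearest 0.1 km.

Distance from S−P lag: d = Δt · v_P v_S / (v_P − v_S) = Δt · (5.77·3.37)/(5.77−3.37) ≈ 8.1020·Δt.
So d_K = 83.28, d_L = 121.42, d_M = 104.62 km.
Circle about each station: (x + 42.4)² + (y − 27.6)² = 83.28²; (x + 29.5)² + (y − 79.9)² = 121.42²; (x − 100.8)² + (y − 25.7)² = 104.62².
Subtracting the K equation from the L and M equations removes the quadratic terms:
25.8 x + 104.6 y = -3112.52
286.4 x − 3.8 y = 4251.82
Solving the 2×2 system: x ≈ 14.4, y ≈ -33.3 km.

x ≈ 14.4 km, y ≈ -33.3 km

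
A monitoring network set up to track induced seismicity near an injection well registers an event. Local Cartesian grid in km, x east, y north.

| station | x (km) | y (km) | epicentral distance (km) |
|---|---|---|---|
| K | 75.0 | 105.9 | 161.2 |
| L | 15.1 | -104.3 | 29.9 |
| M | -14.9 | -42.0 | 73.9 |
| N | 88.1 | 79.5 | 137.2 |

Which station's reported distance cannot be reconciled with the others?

L

Solve using three stations at a time. Using K, M, N (subtract circle equations pairwise → linear system) gives (x, y) ≈ (58.2, -54.5).
Distances from that point to each station vs reported:
  K: calculated 161.3 vs reported 161.2 → residual 0.1 km
  L: calculated 65.8 vs reported 29.9 → residual 35.9 km
  M: calculated 74.1 vs reported 73.9 → residual 0.2 km
  N: calculated 137.3 vs reported 137.2 → residual 0.1 km
K, M, N are mutually consistent (residuals ≈ 0); L is off by 35.9 km.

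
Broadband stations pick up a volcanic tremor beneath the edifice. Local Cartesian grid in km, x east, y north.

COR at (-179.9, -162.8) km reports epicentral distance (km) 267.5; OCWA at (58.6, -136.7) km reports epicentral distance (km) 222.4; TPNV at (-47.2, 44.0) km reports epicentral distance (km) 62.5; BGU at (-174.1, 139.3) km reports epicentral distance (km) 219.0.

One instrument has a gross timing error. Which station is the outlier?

OCWA

Solve using three stations at a time. Using COR, TPNV, BGU (subtract circle equations pairwise → linear system) gives (x, y) ≈ (11.9, 23.7).
Distances from that point to each station vs reported:
  COR: calculated 267.5 vs reported 267.5 → residual 0.0 km
  OCWA: calculated 167.0 vs reported 222.4 → residual 55.4 km
  TPNV: calculated 62.5 vs reported 62.5 → residual 0.0 km
  BGU: calculated 219.0 vs reported 219.0 → residual 0.0 km
COR, TPNV, BGU are mutually consistent (residuals ≈ 0); OCWA is off by 55.4 km.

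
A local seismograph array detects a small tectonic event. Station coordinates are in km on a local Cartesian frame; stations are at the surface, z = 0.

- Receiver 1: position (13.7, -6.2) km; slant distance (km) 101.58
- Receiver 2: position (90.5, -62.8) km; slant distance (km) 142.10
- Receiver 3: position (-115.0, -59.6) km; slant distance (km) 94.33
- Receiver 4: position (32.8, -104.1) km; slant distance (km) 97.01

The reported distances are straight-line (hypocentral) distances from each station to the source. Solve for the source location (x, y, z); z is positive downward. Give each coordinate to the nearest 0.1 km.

x ≈ -39.9 km, y ≈ -72.1 km, depth ≈ 55.7 km

Each station gives a sphere (x−x_i)² + (y−y_i)² + z² = d_i² (stations at z=0).
Subtracting the Receiver 1 sphere from Receiver 2 and Receiver 3: z² cancels, leaving linear equations in x and y:
153.6 x − 113.2 y = 2034.05
-257.4 x − 106.8 y = 17971.38
Solving: x ≈ -39.900, y ≈ -72.108 km (keep extra digits for the depth step; rounded: -39.9, -72.1).
Then from the Receiver 1 sphere: z² = 101.58² − (x − 13.7)² − (y + 6.2)² with x = -39.900, y = -72.108, so z ≈ 55.693 ≈ 55.7 km.
Check against Receiver 4 (with the unrounded solution): distance 97.01 ≈ 97.01 km. ✓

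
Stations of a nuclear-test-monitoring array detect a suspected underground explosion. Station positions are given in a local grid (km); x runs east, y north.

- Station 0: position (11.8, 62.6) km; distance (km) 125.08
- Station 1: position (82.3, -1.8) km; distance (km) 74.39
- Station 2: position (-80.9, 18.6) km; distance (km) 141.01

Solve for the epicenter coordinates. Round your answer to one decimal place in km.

(36.1, -60.1)

Circle about each station: (x − 11.8)² + (y − 62.6)² = 125.08²; (x − 82.3)² + (y + 1.8)² = 74.39²; (x + 80.9)² + (y − 18.6)² = 141.01².
Subtracting the Station 0 equation from the Station 1 and Station 2 equations removes the quadratic terms:
141.0 x − 128.8 y = 12829.66
-185.4 x − 88.0 y = -1406.04
Solving the 2×2 system: x ≈ 36.1, y ≈ -60.1 km.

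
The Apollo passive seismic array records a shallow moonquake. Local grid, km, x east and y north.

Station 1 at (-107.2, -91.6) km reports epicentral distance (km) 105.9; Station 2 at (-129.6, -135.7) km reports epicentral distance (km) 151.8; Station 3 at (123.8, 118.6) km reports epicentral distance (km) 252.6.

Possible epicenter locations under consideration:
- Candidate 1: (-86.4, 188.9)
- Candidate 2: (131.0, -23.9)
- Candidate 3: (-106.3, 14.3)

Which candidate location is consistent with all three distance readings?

Candidate 3

For each candidate, compare |candidate − station| to the reported distance:
Candidate 1: residuals Station 1 175.4, Station 2 175.7, Station 3 31.0 → max 175.7 km
Candidate 2: residuals Station 1 141.7, Station 2 131.8, Station 3 109.9 → max 141.7 km
Candidate 3: residuals Station 1 0.0, Station 2 0.0, Station 3 0.0 → max 0.0 km
Only Candidate 3 has all residuals ≈ 0.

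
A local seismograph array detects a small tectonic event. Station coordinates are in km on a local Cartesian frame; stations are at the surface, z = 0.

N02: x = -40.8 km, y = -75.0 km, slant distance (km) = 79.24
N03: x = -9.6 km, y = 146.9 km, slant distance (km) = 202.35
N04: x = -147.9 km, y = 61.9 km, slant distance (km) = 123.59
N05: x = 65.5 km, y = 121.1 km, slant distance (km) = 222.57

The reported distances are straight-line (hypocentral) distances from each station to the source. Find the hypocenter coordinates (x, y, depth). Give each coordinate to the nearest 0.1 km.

Each station gives a sphere (x−x_i)² + (y−y_i)² + z² = d_i² (stations at z=0).
Subtracting the N02 sphere from N03 and N04: z² cancels, leaving linear equations in x and y:
62.4 x + 443.8 y = -20284.41
-214.2 x + 273.8 y = 9420.87
Solving: x ≈ -86.804, y ≈ -33.501 km (keep extra digits for the depth step; rounded: -86.8, -33.5).
Then from the N02 sphere: z² = 79.24² − (x + 40.8)² − (y + 75.0)² with x = -86.804, y = -33.501, so z ≈ 49.401 ≈ 49.4 km.
Check against N05 (with the unrounded solution): distance 222.57 ≈ 222.57 km. ✓

(-86.8, -33.5, 49.4)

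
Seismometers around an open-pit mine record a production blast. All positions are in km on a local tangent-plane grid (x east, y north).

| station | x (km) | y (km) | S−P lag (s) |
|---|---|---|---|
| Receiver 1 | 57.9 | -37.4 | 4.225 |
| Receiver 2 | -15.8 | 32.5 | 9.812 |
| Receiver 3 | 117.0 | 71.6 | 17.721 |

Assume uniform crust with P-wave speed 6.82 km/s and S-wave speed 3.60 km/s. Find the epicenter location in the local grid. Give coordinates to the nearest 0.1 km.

Distance from S−P lag: d = Δt · v_P v_S / (v_P − v_S) = Δt · (6.82·3.60)/(6.82−3.60) ≈ 7.6248·Δt.
So d_Receiver 1 = 32.21, d_Receiver 2 = 74.81, d_Receiver 3 = 135.12 km.
Circle about each station: (x − 57.9)² + (y + 37.4)² = 32.21²; (x + 15.8)² + (y − 32.5)² = 74.81²; (x − 117.0)² + (y − 71.6)² = 135.12².
Subtracting the Receiver 1 equation from the Receiver 2 and Receiver 3 equations removes the quadratic terms:
-147.4 x + 139.8 y = -8004.33
118.2 x + 218.0 y = -3155.54
Solving the 2×2 system: x ≈ 26.8, y ≈ -29.0 km.
Check against Receiver 1 (with the unrounded x, y): √((x − 57.9)²+(y + 37.4)²) = 32.22 ≈ 32.21 km. ✓

26.8 km east, -29.0 km north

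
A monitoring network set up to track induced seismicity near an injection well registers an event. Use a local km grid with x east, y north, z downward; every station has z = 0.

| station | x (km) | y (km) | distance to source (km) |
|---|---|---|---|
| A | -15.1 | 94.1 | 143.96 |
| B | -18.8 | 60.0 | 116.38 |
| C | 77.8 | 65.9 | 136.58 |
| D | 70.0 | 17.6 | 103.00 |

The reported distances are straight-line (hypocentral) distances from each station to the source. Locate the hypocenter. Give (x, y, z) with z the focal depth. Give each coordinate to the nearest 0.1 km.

Each station gives a sphere (x−x_i)² + (y−y_i)² + z² = d_i² (stations at z=0).
Subtracting the A sphere from B and C: z² cancels, leaving linear equations in x and y:
-7.4 x − 68.2 y = 2050.80
185.8 x − 56.4 y = 3383.22
Solving: x ≈ 8.791, y ≈ -31.024 km (keep extra digits for the depth step; rounded: 8.8, -31.0).
Then from the A sphere: z² = 143.96² − (x + 15.1)² − (y − 94.1)² with x = 8.791, y = -31.024, so z ≈ 67.065 ≈ 67.1 km.

x ≈ 8.8 km, y ≈ -31.0 km, depth ≈ 67.1 km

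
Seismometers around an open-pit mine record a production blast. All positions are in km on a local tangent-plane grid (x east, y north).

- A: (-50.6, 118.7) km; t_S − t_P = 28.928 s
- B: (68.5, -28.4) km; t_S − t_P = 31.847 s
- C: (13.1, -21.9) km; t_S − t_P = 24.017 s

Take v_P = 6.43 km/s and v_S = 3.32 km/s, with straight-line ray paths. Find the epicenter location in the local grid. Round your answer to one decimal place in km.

Distance from S−P lag: d = Δt · v_P v_S / (v_P − v_S) = Δt · (6.43·3.32)/(6.43−3.32) ≈ 6.8642·Δt.
So d_A = 198.57, d_B = 218.60, d_C = 164.86 km.
Circle about each station: (x + 50.6)² + (y − 118.7)² = 198.57²; (x − 68.5)² + (y + 28.4)² = 218.60²; (x − 13.1)² + (y + 21.9)² = 164.86².
Subtracting the A equation from the B and C equations removes the quadratic terms:
238.2 x − 294.2 y = -19507.16
127.4 x − 281.2 y = -3747.60
Solving the 2×2 system: x ≈ -148.6, y ≈ -54.0 km.

-148.6 km east, -54.0 km north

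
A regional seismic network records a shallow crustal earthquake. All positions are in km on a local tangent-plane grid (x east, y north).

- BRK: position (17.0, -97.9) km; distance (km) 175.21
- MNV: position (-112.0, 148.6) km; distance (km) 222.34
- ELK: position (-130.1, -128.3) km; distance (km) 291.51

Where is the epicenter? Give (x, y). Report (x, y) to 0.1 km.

Circle about each station: (x − 17.0)² + (y + 97.9)² = 175.21²; (x + 112.0)² + (y − 148.6)² = 222.34²; (x + 130.1)² + (y + 128.3)² = 291.51².
Subtracting the BRK equation from the MNV and ELK equations removes the quadratic terms:
-258.0 x + 493.0 y = 6016.02
-294.2 x − 60.8 y = -30766.05
Solving the 2×2 system: x ≈ 92.1, y ≈ 60.4 km.

x ≈ 92.1 km, y ≈ 60.4 km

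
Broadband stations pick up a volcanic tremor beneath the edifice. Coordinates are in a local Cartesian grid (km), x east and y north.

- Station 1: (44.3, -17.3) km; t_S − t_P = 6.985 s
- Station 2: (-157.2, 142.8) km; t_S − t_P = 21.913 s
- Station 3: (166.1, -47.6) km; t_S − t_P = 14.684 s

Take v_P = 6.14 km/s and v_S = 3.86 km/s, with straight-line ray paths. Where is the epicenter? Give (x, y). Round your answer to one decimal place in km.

Distance from S−P lag: d = Δt · v_P v_S / (v_P − v_S) = Δt · (6.14·3.86)/(6.14−3.86) ≈ 10.3949·Δt.
So d_Station 1 = 72.61, d_Station 2 = 227.78, d_Station 3 = 152.64 km.
Circle about each station: (x − 44.3)² + (y + 17.3)² = 72.61²; (x + 157.2)² + (y − 142.8)² = 227.78²; (x − 166.1)² + (y + 47.6)² = 152.64².
Subtracting pairs of circle equations eliminates x²+y² and gives linear equations (the radical axes):
-403.0 x + 320.2 y = -3769.62
243.6 x − 60.6 y = 9566.43
Solving the 2×2 system: x ≈ 52.9, y ≈ 54.8 km.

x ≈ 52.9 km, y ≈ 54.8 km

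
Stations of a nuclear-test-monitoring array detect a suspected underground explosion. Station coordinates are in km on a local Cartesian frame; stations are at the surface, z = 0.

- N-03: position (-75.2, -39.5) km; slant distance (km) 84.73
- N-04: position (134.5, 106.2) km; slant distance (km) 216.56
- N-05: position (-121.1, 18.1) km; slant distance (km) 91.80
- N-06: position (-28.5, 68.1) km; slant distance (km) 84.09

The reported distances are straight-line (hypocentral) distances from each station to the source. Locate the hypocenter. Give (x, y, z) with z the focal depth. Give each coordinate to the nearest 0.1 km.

x ≈ -52.3 km, y ≈ 15.0 km, depth ≈ 60.7 km

Each station gives a sphere (x−x_i)² + (y−y_i)² + z² = d_i² (stations at z=0).
Subtracting the N-03 sphere from N-04 and N-05: z² cancels, leaving linear equations in x and y:
419.4 x + 291.4 y = -17565.66
-91.8 x + 115.2 y = 6529.46
Solving: x ≈ -52.304, y ≈ 14.999 km (keep extra digits for the depth step; rounded: -52.3, 15.0).
Then from the N-03 sphere: z² = 84.73² − (x + 75.2)² − (y + 39.5)² with x = -52.304, y = 14.999, so z ≈ 60.703 ≈ 60.7 km.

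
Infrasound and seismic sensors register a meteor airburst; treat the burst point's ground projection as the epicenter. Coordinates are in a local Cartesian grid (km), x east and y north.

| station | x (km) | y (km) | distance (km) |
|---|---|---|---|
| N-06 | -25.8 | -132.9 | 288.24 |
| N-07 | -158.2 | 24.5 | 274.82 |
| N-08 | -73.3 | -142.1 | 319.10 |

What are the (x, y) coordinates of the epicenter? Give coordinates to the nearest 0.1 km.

96.3 km east, 128.2 km north

Circle about each station: (x + 25.8)² + (y + 132.9)² = 288.24²; (x + 158.2)² + (y − 24.5)² = 274.82²; (x + 73.3)² + (y + 142.1)² = 319.10².
Subtracting the N-06 equation from the N-07 and N-08 equations removes the quadratic terms:
-264.8 x + 314.8 y = 14855.71
-95.0 x − 18.4 y = -11505.26
Solving the 2×2 system: x ≈ 96.3, y ≈ 128.2 km.
Check against N-06 (with the unrounded x, y): √((x + 25.8)²+(y + 132.9)²) = 288.21 ≈ 288.24 km. ✓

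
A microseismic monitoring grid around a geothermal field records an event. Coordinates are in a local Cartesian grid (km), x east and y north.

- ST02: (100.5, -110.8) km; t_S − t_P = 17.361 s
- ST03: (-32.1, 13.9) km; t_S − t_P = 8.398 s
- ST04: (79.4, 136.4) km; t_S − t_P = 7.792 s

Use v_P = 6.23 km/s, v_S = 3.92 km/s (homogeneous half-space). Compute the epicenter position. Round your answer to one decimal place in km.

41.8 km east, 63.1 km north

Distance from S−P lag: d = Δt · v_P v_S / (v_P − v_S) = Δt · (6.23·3.92)/(6.23−3.92) ≈ 10.5721·Δt.
So d_ST02 = 183.54, d_ST03 = 88.78, d_ST04 = 82.38 km.
Circle about each station: (x − 100.5)² + (y + 110.8)² = 183.54²; (x + 32.1)² + (y − 13.9)² = 88.78²; (x − 79.4)² + (y − 136.4)² = 82.38².
Subtracting the ST02 equation from the ST03 and ST04 equations removes the quadratic terms:
-265.2 x + 249.4 y = 4651.77
-42.2 x + 494.4 y = 29432.90
Solving the 2×2 system: x ≈ 41.8, y ≈ 63.1 km.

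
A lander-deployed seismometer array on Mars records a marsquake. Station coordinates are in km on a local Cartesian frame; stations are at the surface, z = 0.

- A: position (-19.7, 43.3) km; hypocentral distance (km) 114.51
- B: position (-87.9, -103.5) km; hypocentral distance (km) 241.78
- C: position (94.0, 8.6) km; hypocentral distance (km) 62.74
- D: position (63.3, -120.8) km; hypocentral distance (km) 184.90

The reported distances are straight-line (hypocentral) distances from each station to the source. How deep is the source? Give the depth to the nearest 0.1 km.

Each station gives a sphere (x−x_i)² + (y−y_i)² + z² = d_i² (stations at z=0).
Subtracting the A sphere from B and C: z² cancels, leaving linear equations in x and y:
-136.4 x − 293.6 y = -29169.35
227.4 x − 69.4 y = 15823.21
Solving: x ≈ 87.498, y ≈ 58.701 km (keep extra digits for the depth step; rounded: 87.5, 58.7).
Then from the A sphere: z² = 114.51² − (x + 19.7)² − (y − 43.3)² with x = 87.498, y = 58.701, so z ≈ 37.201 ≈ 37.2 km.
Check against D (with the unrounded solution): distance 184.91 ≈ 184.90 km. ✓

z ≈ 37.2 km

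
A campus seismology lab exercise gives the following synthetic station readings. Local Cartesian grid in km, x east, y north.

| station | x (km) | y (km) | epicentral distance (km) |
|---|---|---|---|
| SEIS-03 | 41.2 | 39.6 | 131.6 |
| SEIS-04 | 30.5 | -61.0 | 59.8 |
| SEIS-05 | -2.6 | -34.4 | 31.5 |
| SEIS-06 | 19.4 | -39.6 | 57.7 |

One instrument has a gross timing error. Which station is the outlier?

SEIS-05

Solve using three stations at a time. Using SEIS-03, SEIS-04, SEIS-06 (subtract circle equations pairwise → linear system) gives (x, y) ≈ (-28.3, -72.2).
Distances from that point to each station vs reported:
  SEIS-03: calculated 131.6 vs reported 131.6 → residual 0.0 km
  SEIS-04: calculated 59.9 vs reported 59.8 → residual 0.1 km
  SEIS-05: calculated 45.7 vs reported 31.5 → residual 14.2 km
  SEIS-06: calculated 57.8 vs reported 57.7 → residual 0.1 km
SEIS-03, SEIS-04, SEIS-06 are mutually consistent (residuals ≈ 0); SEIS-05 is off by 14.2 km.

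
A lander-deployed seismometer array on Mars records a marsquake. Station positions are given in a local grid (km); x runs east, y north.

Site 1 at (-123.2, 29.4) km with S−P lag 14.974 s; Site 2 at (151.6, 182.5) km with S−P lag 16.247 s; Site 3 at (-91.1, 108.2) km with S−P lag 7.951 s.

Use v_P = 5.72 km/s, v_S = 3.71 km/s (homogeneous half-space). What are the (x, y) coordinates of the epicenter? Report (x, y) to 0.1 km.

Distance from S−P lag: d = Δt · v_P v_S / (v_P − v_S) = Δt · (5.72·3.71)/(5.72−3.71) ≈ 10.5578·Δt.
So d_Site 1 = 158.09, d_Site 2 = 171.53, d_Site 3 = 83.95 km.
Circle about each station: (x + 123.2)² + (y − 29.4)² = 158.09²; (x − 151.6)² + (y − 182.5)² = 171.53²; (x + 91.1)² + (y − 108.2)² = 83.95².
Subtracting the Site 1 equation from the Site 2 and Site 3 equations removes the quadratic terms:
549.6 x + 306.2 y = 35816.12
64.2 x + 157.6 y = 21908.70
Solving the 2×2 system: x ≈ -15.9, y ≈ 145.5 km.

x ≈ -15.9 km, y ≈ 145.5 km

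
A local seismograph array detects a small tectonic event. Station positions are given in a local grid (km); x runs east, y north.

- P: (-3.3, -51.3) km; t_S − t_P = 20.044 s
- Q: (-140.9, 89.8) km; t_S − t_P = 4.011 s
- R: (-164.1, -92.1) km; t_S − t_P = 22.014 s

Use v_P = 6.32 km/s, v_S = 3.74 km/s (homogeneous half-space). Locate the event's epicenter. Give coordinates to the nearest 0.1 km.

Distance from S−P lag: d = Δt · v_P v_S / (v_P − v_S) = Δt · (6.32·3.74)/(6.32−3.74) ≈ 9.1616·Δt.
So d_P = 183.63, d_Q = 36.75, d_R = 201.68 km.
Circle about each station: (x + 3.3)² + (y + 51.3)² = 183.63²; (x + 140.9)² + (y − 89.8)² = 36.75²; (x + 164.1)² + (y + 92.1)² = 201.68².
Subtracting pairs of circle equations eliminates x²+y² and gives linear equations (the radical axes):
-275.2 x + 282.2 y = 57643.68
-321.6 x − 81.6 y = 25813.79
Solving the 2×2 system: x ≈ -105.9, y ≈ 101.0 km.

(-105.9, 101.0)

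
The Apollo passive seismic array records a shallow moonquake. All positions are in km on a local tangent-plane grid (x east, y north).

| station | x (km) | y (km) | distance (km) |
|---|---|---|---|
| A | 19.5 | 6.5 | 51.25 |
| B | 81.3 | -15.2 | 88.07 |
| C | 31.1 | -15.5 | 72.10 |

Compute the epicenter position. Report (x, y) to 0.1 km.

(30.3, 56.6)

Circle about each station: (x − 19.5)² + (y − 6.5)² = 51.25²; (x − 81.3)² + (y + 15.2)² = 88.07²; (x − 31.1)² + (y + 15.5)² = 72.10².
Subtracting the A equation from the B and C equations removes the quadratic terms:
123.6 x − 43.4 y = 1288.47
23.2 x − 44.0 y = -1786.89
Solving the 2×2 system: x ≈ 30.3, y ≈ 56.6 km.
Check against A (with the unrounded x, y): √((x − 19.5)²+(y − 6.5)²) = 51.23 ≈ 51.25 km. ✓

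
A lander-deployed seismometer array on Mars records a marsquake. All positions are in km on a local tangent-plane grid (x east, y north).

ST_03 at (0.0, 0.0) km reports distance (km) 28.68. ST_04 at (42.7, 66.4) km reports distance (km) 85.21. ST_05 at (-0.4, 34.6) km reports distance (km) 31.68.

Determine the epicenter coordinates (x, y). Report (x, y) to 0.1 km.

Circle about each station: x² + y² = 28.68²; (x − 42.7)² + (y − 66.4)² = 85.21²; (x + 0.4)² + (y − 34.6)² = 31.68².
Subtracting the ST_03 equation from the ST_04 and ST_05 equations removes the quadratic terms:
85.4 x + 132.8 y = -205.95
-0.8 x + 69.2 y = 1016.24
Solving the 2×2 system: x ≈ -24.8, y ≈ 14.4 km.
Check against ST_03 (with the unrounded x, y): √(x²+y²) = 28.68 ≈ 28.68 km. ✓

(-24.8, 14.4)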